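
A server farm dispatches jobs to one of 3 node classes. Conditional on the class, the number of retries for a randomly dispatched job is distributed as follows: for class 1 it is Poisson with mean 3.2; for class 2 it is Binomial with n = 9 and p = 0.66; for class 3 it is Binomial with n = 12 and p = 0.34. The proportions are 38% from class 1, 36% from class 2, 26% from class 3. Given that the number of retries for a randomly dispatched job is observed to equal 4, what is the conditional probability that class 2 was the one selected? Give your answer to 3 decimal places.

Likelihoods P(X=4 | ·): 1: 0.178093; 2: 0.108628; 3: 0.238162.
Posterior ∝ prior × likelihood. Numerator for 2: 0.36·0.108628 = 0.039106.
Normalizing constant: 0.38·0.178093 + 0.36·0.108628 + 0.26·0.238162 = 0.168703.
P(2 | observation) = 0.039106 / 0.168703 = 0.231803.

0.232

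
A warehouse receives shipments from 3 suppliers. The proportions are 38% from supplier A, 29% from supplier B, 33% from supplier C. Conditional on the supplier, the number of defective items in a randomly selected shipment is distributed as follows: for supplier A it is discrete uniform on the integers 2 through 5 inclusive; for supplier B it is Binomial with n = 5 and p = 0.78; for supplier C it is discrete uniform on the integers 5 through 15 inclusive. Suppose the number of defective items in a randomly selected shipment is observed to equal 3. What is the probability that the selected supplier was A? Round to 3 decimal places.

0.588

Likelihoods P(X=3 | ·): A: 0.25; B: 0.229683; C: 0.
Posterior ∝ prior × likelihood. Numerator for A: 0.38·0.25 = 0.095.
Normalizing constant: 0.38·0.25 + 0.29·0.229683 + 0.33·0 = 0.161608.
P(A | observation) = 0.095 / 0.161608 = 0.587842.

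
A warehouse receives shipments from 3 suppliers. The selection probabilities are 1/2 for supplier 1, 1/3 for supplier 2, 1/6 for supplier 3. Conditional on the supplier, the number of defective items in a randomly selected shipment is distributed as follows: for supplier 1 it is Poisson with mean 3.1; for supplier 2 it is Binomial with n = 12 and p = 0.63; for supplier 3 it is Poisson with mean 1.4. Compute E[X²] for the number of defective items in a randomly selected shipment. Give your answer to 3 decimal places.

For each component E[X²] = Var + (mean)², giving 1: 12.71; 2: 59.9508; 3: 3.36.
Overall E[X²] = 0.5·12.71 + 0.333333·59.9508 + 0.166667·3.36 = 26.8986.

26.899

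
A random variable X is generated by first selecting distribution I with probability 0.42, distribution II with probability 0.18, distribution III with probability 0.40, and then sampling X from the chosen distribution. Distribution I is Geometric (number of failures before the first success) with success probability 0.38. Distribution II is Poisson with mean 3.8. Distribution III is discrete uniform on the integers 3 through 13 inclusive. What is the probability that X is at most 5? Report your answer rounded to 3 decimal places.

0.652

Conditional on each component, P(X ≤ 5): I: 0.9432; II: 0.815556; III: 0.272727.
By total probability, P(X ≤ 5) = 0.42·0.9432 + 0.18·0.815556 + 0.4·0.272727 = 0.652035.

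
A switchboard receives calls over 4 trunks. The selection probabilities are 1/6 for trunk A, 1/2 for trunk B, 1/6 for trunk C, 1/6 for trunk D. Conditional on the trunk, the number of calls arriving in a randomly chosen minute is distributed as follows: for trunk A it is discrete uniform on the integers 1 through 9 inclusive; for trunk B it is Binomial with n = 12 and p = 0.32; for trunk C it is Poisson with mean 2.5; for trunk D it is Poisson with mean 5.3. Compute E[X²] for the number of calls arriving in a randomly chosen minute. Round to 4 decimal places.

For each component E[X²] = Var + (mean)², giving A: 31.6667; B: 17.3568; C: 8.75; D: 33.39.
Overall E[X²] = 0.166667·31.6667 + 0.5·17.3568 + 0.166667·8.75 + 0.166667·33.39 = 20.9795.

20.9795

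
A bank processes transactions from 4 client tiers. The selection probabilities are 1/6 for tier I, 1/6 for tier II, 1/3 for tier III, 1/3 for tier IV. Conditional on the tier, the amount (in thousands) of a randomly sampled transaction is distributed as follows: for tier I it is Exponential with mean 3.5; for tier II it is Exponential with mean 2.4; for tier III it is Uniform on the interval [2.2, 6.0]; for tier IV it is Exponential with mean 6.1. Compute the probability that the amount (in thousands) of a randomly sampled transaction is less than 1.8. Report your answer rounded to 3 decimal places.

0.240

Conditional on each tier, P(X < 1.8): I: 0.402072; II: 0.527633; III: 0; IV: 0.255529.
By total probability, P(X < 1.8) = 0.166667·0.402072 + 0.166667·0.527633 + 0.333333·0 + 0.333333·0.255529 = 0.240127.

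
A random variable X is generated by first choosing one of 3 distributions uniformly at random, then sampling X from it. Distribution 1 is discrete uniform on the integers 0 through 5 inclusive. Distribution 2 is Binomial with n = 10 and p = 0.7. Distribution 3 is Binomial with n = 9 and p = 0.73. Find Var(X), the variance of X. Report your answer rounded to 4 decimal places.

6.3746

Per component, 1: μ=2.5, E[X²]=9.16667; 2: μ=7, E[X²]=51.1; 3: μ=6.57, E[X²]=44.9388.
E[X] = 0.333333·2.5 + 0.333333·7 + 0.333333·6.57 = 5.35667.
E[X²] = 0.333333·9.16667 + 0.333333·51.1 + 0.333333·44.9388 = 35.0685.
Var(X) = E[X²] − (E[X])² = 35.0685 − 28.6939 = 6.37461.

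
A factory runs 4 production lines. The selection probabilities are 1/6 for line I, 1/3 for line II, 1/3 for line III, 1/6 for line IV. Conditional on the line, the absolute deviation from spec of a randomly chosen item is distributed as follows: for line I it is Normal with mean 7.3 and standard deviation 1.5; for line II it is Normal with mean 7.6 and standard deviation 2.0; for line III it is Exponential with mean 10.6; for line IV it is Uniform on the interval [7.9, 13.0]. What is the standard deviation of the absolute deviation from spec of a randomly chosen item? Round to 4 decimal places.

6.4700

Per component, I: μ=7.3, E[X²]=55.54; II: μ=7.6, E[X²]=61.76; III: μ=10.6, E[X²]=224.72; IV: μ=10.45, E[X²]=111.37.
E[X] = 0.166667·7.3 + 0.333333·7.6 + 0.333333·10.6 + 0.166667·10.45 = 9.025.
E[X²] = 0.166667·55.54 + 0.333333·61.76 + 0.333333·224.72 + 0.166667·111.37 = 123.312.
Var(X) = E[X²] − (E[X])² = 123.312 − 81.4506 = 41.861.
SD(X) = √41.861 = 6.47001.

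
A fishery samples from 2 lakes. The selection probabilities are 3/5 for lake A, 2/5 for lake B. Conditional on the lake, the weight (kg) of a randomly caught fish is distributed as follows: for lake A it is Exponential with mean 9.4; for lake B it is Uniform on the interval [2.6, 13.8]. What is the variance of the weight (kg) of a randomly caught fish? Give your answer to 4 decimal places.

Per component, A: μ=9.4, E[X²]=176.72; B: μ=8.2, E[X²]=77.6933.
E[X] = 0.6·9.4 + 0.4·8.2 = 8.92.
E[X²] = 0.6·176.72 + 0.4·77.6933 = 137.109.
Var(X) = E[X²] − (E[X])² = 137.109 − 79.5664 = 57.5429.

57.5429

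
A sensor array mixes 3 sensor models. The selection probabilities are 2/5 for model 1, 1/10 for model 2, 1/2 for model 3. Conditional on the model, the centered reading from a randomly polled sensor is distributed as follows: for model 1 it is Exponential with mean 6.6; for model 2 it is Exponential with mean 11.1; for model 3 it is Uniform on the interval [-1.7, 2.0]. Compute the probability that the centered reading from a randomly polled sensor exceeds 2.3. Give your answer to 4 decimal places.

0.3636

Conditional on each model, P(X > 2.3): 1: 0.705757; 2: 0.812851; 3: 0.
By total probability, P(X > 2.3) = 0.4·0.705757 + 0.1·0.812851 + 0.5·0 = 0.363588.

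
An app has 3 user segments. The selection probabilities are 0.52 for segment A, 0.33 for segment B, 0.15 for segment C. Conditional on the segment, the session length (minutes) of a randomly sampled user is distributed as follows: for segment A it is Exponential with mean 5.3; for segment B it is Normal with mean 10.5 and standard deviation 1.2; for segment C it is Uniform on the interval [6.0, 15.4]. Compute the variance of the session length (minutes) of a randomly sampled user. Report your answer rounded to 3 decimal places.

23.103

Per component, A: μ=5.3, E[X²]=56.18; B: μ=10.5, E[X²]=111.69; C: μ=10.7, E[X²]=121.853.
E[X] = 0.52·5.3 + 0.33·10.5 + 0.15·10.7 = 7.826.
E[X²] = 0.52·56.18 + 0.33·111.69 + 0.15·121.853 = 84.3493.
Var(X) = E[X²] − (E[X])² = 84.3493 − 61.2463 = 23.103.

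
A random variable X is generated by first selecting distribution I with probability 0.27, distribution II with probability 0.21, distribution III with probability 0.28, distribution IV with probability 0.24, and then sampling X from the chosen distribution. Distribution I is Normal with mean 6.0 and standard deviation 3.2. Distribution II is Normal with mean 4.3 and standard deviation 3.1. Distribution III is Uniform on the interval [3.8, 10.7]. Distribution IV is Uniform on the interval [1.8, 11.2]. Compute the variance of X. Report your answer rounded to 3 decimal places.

8.753

Per component, I: μ=6, E[X²]=46.24; II: μ=4.3, E[X²]=28.1; III: μ=7.25, E[X²]=56.53; IV: μ=6.5, E[X²]=49.6133.
E[X] = 0.27·6 + 0.21·4.3 + 0.28·7.25 + 0.24·6.5 = 6.113.
E[X²] = 0.27·46.24 + 0.21·28.1 + 0.28·56.53 + 0.24·49.6133 = 46.1214.
Var(X) = E[X²] − (E[X])² = 46.1214 − 37.3688 = 8.75263.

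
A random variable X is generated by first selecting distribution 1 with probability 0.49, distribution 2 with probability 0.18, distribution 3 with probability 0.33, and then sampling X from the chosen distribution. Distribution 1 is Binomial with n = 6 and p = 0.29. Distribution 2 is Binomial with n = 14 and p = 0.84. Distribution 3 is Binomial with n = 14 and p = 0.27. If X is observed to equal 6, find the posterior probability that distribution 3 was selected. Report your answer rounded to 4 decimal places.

0.9881

Likelihoods P(X=6 | ·): 1: 0.000594823; 2: 0.000453097; 3: 0.0938255.
Posterior ∝ prior × likelihood. Numerator for 3: 0.33·0.0938255 = 0.0309624.
Normalizing constant: 0.49·0.000594823 + 0.18·0.000453097 + 0.33·0.0938255 = 0.0313354.
P(3 | observation) = 0.0309624 / 0.0313354 = 0.988096.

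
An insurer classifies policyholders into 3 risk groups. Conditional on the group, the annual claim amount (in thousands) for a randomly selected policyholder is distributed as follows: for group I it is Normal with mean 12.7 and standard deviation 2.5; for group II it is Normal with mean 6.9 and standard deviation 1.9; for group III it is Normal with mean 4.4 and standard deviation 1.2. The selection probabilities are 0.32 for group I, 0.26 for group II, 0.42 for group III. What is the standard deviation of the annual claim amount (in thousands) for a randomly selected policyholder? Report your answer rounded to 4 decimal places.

Per component, I: μ=12.7, E[X²]=167.54; II: μ=6.9, E[X²]=51.22; III: μ=4.4, E[X²]=20.8.
E[X] = 0.32·12.7 + 0.26·6.9 + 0.42·4.4 = 7.706.
E[X²] = 0.32·167.54 + 0.26·51.22 + 0.42·20.8 = 75.666.
Var(X) = E[X²] − (E[X])² = 75.666 − 59.3824 = 16.2836.
SD(X) = √16.2836 = 4.03529.

4.0353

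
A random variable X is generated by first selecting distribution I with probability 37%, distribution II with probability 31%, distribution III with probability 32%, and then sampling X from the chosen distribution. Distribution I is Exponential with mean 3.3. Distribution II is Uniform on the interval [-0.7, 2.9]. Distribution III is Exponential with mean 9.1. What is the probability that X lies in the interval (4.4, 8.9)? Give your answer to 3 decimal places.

0.150

Conditional on each component, P(4.4 < X < 8.9): I: 0.196188; II: 0; III: 0.240557.
By total probability, P(4.4 < X < 8.9) = 0.37·0.196188 + 0.31·0 + 0.32·0.240557 = 0.149568.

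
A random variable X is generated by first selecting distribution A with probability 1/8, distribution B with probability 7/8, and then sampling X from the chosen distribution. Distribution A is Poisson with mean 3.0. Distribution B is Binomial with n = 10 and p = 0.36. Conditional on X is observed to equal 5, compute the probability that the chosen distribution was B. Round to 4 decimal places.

Likelihoods P(X=5 | ·): A: 0.100819; B: 0.163611.
Posterior ∝ prior × likelihood. Numerator for B: 0.875·0.163611 = 0.14316.
Normalizing constant: 0.125·0.100819 + 0.875·0.163611 = 0.155762.
P(B | observation) = 0.14316 / 0.155762 = 0.919092.

0.9191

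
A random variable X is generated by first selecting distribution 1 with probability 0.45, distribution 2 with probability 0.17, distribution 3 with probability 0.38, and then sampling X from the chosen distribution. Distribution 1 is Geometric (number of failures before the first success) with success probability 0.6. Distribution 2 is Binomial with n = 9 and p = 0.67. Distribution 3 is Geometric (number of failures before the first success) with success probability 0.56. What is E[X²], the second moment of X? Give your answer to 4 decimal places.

7.9874

For each component E[X²] = Var + (mean)², giving 1: 1.55556; 2: 38.3508; 3: 2.02041.
Overall E[X²] = 0.45·1.55556 + 0.17·38.3508 + 0.38·2.02041 = 7.98739.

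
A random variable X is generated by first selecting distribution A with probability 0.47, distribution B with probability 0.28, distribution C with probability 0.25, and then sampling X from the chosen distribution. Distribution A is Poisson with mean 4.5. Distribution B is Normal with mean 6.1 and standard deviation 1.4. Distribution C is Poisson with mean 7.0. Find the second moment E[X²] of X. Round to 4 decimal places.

36.6001

For each component E[X²] = Var + (mean)², giving A: 24.75; B: 39.17; C: 56.
Overall E[X²] = 0.47·24.75 + 0.28·39.17 + 0.25·56 = 36.6001.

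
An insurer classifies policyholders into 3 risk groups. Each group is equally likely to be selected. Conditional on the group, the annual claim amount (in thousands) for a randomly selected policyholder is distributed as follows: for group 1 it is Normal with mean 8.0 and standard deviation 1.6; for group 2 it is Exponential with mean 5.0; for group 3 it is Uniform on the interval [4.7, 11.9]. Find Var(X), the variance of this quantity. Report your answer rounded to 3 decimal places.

Per component, 1: μ=8, E[X²]=66.56; 2: μ=5, E[X²]=50; 3: μ=8.3, E[X²]=73.21.
E[X] = 0.333333·8 + 0.333333·5 + 0.333333·8.3 = 7.1.
E[X²] = 0.333333·66.56 + 0.333333·50 + 0.333333·73.21 = 63.2567.
Var(X) = E[X²] − (E[X])² = 63.2567 − 50.41 = 12.8467.

12.847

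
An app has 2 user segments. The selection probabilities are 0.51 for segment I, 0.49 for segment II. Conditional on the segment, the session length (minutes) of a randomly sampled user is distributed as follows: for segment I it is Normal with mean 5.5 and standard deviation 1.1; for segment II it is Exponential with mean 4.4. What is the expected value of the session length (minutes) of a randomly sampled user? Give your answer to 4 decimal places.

4.9610

Component means — I: 5.5; II: 4.4.
E[X] = 0.51·5.5 + 0.49·4.4 = 4.961.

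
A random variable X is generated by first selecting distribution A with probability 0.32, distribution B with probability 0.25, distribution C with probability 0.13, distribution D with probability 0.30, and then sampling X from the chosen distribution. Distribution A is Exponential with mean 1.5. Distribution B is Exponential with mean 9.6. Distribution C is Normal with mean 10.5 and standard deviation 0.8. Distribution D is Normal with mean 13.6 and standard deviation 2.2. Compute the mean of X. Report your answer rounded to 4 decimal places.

Component means — A: 1.5; B: 9.6; C: 10.5; D: 13.6.
E[X] = 0.32·1.5 + 0.25·9.6 + 0.13·10.5 + 0.3·13.6 = 8.325.

8.3250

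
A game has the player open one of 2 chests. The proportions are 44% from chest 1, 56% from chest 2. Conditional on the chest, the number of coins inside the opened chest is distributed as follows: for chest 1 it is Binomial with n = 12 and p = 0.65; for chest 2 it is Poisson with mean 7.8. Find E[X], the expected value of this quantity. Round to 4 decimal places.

Component means — 1: 7.8; 2: 7.8.
E[X] = 0.44·7.8 + 0.56·7.8 = 7.8.

7.8000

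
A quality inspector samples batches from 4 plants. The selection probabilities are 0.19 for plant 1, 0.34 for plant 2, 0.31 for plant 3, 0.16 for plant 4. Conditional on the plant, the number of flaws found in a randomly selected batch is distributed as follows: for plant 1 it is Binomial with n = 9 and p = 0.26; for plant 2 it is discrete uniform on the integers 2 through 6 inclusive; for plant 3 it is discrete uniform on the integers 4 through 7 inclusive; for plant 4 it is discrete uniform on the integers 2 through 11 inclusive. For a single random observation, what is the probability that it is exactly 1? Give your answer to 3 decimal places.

0.040

Conditional on each plant, P(X = 1): 1: 0.210412; 2: 0; 3: 0; 4: 0.
By total probability, P(X = 1) = 0.19·0.210412 + 0.34·0 + 0.31·0 + 0.16·0 = 0.0399782.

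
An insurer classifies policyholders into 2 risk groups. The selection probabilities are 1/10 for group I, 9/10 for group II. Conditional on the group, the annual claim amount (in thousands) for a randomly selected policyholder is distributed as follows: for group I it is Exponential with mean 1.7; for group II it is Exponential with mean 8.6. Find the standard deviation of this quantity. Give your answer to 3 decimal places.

Per component, I: μ=1.7, E[X²]=5.78; II: μ=8.6, E[X²]=147.92.
E[X] = 0.1·1.7 + 0.9·8.6 = 7.91.
E[X²] = 0.1·5.78 + 0.9·147.92 = 133.706.
Var(X) = E[X²] − (E[X])² = 133.706 − 62.5681 = 71.1379.
SD(X) = √71.1379 = 8.43433.

8.434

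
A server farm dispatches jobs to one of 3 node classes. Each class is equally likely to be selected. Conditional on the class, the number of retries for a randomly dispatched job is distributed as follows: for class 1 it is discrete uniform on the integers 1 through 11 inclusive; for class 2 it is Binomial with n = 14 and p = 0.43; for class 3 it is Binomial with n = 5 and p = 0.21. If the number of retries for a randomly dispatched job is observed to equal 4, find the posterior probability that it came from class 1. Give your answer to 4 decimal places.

Likelihoods P(X=4 | ·): 1: 0.0909091; 2: 0.123896; 3: 0.007682.
Posterior ∝ prior × likelihood. Numerator for 1: 0.333333·0.0909091 = 0.030303.
Normalizing constant: 0.333333·0.0909091 + 0.333333·0.123896 + 0.333333·0.007682 = 0.0741623.
P(1 | observation) = 0.030303 / 0.0741623 = 0.408604.

0.4086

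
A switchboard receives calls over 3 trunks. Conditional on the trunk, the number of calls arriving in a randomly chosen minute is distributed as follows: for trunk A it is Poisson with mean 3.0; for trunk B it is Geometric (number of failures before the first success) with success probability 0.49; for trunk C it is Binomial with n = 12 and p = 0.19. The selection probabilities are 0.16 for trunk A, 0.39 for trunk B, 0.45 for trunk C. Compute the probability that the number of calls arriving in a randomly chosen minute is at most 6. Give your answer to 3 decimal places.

0.990

Conditional on each trunk, P(X ≤ 6): A: 0.966491; B: 0.991026; C: 0.997129.
By total probability, P(X ≤ 6) = 0.16·0.966491 + 0.39·0.991026 + 0.45·0.997129 = 0.989847.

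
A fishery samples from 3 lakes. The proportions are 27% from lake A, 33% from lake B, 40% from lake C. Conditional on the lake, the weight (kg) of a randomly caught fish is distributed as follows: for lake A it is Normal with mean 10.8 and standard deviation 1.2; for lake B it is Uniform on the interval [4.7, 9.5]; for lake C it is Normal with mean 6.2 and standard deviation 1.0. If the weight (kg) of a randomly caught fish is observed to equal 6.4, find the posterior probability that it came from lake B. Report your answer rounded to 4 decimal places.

Likelihoods f(6.4 | ·): A: 0.000400226; B: 0.208333; C: 0.391043.
Posterior ∝ prior × likelihood. Numerator for B: 0.33·0.208333 = 0.06875.
Normalizing constant: 0.27·0.000400226 + 0.33·0.208333 + 0.4·0.391043 = 0.225275.
P(B | observation) = 0.06875 / 0.225275 = 0.305182.

0.3052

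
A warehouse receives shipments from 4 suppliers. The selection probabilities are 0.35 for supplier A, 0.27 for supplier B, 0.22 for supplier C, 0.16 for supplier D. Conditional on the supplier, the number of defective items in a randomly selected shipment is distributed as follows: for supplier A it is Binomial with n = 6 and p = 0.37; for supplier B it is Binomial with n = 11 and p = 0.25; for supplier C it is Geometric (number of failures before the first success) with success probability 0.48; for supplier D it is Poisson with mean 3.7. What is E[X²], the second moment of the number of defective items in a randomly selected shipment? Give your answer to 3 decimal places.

For each component E[X²] = Var + (mean)², giving A: 6.327; B: 9.625; C: 3.43056; D: 17.39.
Overall E[X²] = 0.35·6.327 + 0.27·9.625 + 0.22·3.43056 + 0.16·17.39 = 8.35032.

8.350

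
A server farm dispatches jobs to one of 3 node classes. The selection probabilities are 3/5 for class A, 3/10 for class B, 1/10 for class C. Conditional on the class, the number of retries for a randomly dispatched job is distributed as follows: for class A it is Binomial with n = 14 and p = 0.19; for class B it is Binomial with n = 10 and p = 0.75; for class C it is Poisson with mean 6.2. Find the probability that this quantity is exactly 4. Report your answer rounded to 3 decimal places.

0.113

Conditional on each class, P(X = 4): A: 0.158598; B: 0.016222; C: 0.124948.
By total probability, P(X = 4) = 0.6·0.158598 + 0.3·0.016222 + 0.1·0.124948 = 0.11252.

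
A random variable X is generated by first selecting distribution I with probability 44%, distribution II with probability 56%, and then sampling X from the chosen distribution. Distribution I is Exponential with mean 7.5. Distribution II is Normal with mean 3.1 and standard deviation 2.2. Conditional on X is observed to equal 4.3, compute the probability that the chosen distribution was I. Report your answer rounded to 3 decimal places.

Likelihoods f(4.3 | ·): I: 0.0751525; II: 0.156272.
Posterior ∝ prior × likelihood. Numerator for I: 0.44·0.0751525 = 0.0330671.
Normalizing constant: 0.44·0.0751525 + 0.56·0.156272 = 0.120579.
P(I | observation) = 0.0330671 / 0.120579 = 0.274235.

0.274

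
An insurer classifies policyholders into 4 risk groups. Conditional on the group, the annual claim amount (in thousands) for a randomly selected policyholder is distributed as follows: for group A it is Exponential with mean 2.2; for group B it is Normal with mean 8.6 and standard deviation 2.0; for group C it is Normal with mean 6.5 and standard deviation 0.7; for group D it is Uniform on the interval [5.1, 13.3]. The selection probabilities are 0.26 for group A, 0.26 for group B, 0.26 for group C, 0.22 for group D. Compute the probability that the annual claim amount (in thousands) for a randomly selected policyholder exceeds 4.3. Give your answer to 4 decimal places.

0.7725

Conditional on each group, P(X > 4.3): A: 0.141629; B: 0.984222; C: 0.999163; D: 1.
By total probability, P(X > 4.3) = 0.26·0.141629 + 0.26·0.984222 + 0.26·0.999163 + 0.22·1 = 0.772504.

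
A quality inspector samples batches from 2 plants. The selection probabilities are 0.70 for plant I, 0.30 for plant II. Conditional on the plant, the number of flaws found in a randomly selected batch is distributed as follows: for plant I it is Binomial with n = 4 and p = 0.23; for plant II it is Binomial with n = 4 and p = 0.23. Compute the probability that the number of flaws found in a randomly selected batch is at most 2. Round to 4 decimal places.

Conditional on each plant, P(X ≤ 2): I: 0.959727; II: 0.959727.
By total probability, P(X ≤ 2) = 0.7·0.959727 + 0.3·0.959727 = 0.959727.

0.9597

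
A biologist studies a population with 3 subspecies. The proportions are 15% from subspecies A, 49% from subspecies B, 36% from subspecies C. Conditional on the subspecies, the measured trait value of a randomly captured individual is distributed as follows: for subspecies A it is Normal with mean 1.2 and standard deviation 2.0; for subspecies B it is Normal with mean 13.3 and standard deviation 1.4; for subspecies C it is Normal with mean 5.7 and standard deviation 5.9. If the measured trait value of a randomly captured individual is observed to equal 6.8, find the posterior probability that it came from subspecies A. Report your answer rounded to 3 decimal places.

Likelihoods f(6.8 | ·): A: 0.00395773; B: 5.94196e-06; C: 0.0664523.
Posterior ∝ prior × likelihood. Numerator for A: 0.15·0.00395773 = 0.000593659.
Normalizing constant: 0.15·0.00395773 + 0.49·5.94196e-06 + 0.36·0.0664523 = 0.0245194.
P(A | observation) = 0.000593659 / 0.0245194 = 0.0242118.

0.024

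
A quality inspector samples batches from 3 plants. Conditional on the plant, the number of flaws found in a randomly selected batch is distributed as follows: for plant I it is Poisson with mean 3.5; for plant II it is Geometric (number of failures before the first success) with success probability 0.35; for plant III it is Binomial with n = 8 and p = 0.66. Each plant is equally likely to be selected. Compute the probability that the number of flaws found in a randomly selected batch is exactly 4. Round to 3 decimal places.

0.143

Conditional on each plant, P(X = 4): I: 0.188812; II: 0.0624772; III: 0.177496.
By total probability, P(X = 4) = 0.333333·0.188812 + 0.333333·0.0624772 + 0.333333·0.177496 = 0.142929.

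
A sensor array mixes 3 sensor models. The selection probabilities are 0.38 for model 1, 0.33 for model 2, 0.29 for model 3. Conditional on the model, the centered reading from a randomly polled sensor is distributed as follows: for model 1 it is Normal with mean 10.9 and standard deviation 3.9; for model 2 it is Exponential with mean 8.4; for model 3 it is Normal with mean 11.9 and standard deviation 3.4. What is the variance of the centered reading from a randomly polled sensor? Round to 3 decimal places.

34.483

Per component, 1: μ=10.9, E[X²]=134.02; 2: μ=8.4, E[X²]=141.12; 3: μ=11.9, E[X²]=153.17.
E[X] = 0.38·10.9 + 0.33·8.4 + 0.29·11.9 = 10.365.
E[X²] = 0.38·134.02 + 0.33·141.12 + 0.29·153.17 = 141.917.
Var(X) = E[X²] − (E[X])² = 141.917 − 107.433 = 34.4833.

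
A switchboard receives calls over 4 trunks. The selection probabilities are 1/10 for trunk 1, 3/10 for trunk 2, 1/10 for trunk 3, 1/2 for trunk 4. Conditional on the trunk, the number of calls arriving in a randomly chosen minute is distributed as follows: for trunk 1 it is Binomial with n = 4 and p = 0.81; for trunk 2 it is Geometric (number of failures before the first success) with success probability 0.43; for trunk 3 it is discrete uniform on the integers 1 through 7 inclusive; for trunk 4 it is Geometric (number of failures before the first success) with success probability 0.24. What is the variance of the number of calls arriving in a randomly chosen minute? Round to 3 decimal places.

8.857

Per component, 1: μ=3.24, E[X²]=11.1132; 2: μ=1.32558, E[X²]=4.83991; 3: μ=4, E[X²]=20; 4: μ=3.16667, E[X²]=23.2222.
E[X] = 0.1·3.24 + 0.3·1.32558 + 0.1·4 + 0.5·3.16667 = 2.70501.
E[X²] = 0.1·11.1132 + 0.3·4.83991 + 0.1·20 + 0.5·23.2222 = 16.1744.
Var(X) = E[X²] − (E[X])² = 16.1744 − 7.31707 = 8.85734.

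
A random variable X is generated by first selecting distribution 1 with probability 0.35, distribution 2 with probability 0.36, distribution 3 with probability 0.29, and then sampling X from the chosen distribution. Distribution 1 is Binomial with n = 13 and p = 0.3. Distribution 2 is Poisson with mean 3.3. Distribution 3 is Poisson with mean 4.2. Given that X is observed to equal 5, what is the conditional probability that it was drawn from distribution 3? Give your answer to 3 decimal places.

0.308

Likelihoods P(X=5 | ·): 1: 0.180289; 2: 0.120286; 3: 0.163316.
Posterior ∝ prior × likelihood. Numerator for 3: 0.29·0.163316 = 0.0473616.
Normalizing constant: 0.35·0.180289 + 0.36·0.120286 + 0.29·0.163316 = 0.153766.
P(3 | observation) = 0.0473616 / 0.153766 = 0.308011.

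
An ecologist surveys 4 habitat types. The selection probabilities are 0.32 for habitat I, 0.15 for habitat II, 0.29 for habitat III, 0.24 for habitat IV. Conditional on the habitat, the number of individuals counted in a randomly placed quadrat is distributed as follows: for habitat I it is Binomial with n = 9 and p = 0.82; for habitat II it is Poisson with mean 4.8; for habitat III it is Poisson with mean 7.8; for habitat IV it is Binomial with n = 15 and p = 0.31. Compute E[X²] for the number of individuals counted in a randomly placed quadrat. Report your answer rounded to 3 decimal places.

47.895

For each component E[X²] = Var + (mean)², giving I: 55.7928; II: 27.84; III: 68.64; IV: 24.831.
Overall E[X²] = 0.32·55.7928 + 0.15·27.84 + 0.29·68.64 + 0.24·24.831 = 47.8947.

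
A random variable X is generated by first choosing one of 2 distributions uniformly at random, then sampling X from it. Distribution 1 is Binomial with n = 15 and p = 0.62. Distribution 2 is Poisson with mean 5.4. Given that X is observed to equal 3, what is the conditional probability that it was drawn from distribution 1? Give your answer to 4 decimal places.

0.0082

Likelihoods P(X=3 | ·): 1: 0.000983082; 2: 0.118533.
Posterior ∝ prior × likelihood. Numerator for 1: 0.5·0.000983082 = 0.000491541.
Normalizing constant: 0.5·0.000983082 + 0.5·0.118533 = 0.0597581.
P(1 | observation) = 0.000491541 / 0.0597581 = 0.00822551.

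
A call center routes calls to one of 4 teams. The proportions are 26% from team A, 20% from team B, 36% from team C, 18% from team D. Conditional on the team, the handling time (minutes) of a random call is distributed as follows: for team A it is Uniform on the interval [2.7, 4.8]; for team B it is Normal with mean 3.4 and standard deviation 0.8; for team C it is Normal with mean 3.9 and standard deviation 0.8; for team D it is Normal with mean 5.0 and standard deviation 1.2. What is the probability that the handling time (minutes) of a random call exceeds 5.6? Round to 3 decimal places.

0.062

Conditional on each team, P(X > 5.6): A: 0; B: 0.00297976; C: 0.0167933; D: 0.308538.
By total probability, P(X > 5.6) = 0.26·0 + 0.2·0.00297976 + 0.36·0.0167933 + 0.18·0.308538 = 0.0621783.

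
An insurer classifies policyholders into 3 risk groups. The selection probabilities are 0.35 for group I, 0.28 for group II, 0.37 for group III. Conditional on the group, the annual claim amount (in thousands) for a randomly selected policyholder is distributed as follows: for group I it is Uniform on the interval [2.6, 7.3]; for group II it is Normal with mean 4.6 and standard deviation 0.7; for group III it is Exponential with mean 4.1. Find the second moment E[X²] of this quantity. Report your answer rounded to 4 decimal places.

27.7216

For each component E[X²] = Var + (mean)², giving I: 26.3433; II: 21.65; III: 33.62.
Overall E[X²] = 0.35·26.3433 + 0.28·21.65 + 0.37·33.62 = 27.7216.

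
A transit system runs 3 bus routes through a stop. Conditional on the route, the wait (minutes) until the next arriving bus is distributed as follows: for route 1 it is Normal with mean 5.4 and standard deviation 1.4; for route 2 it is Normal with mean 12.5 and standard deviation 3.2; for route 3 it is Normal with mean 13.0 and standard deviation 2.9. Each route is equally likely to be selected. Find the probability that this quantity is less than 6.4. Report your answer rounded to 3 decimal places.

0.267

Conditional on each route, P(X < 6.4): 1: 0.762475; 2: 0.0283089; 3: 0.0114271.
By total probability, P(X < 6.4) = 0.333333·0.762475 + 0.333333·0.0283089 + 0.333333·0.0114271 = 0.267404.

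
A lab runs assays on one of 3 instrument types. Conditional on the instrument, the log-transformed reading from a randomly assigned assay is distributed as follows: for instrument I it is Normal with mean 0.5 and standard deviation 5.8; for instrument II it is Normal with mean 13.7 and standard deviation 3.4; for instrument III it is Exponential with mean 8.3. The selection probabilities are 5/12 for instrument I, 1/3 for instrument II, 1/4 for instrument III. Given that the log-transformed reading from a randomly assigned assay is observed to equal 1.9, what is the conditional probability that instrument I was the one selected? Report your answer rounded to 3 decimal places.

Likelihoods f(1.9 | ·): I: 0.0668083; II: 0.000284378; III: 0.0958308.
Posterior ∝ prior × likelihood. Numerator for I: 0.416667·0.0668083 = 0.0278368.
Normalizing constant: 0.416667·0.0668083 + 0.333333·0.000284378 + 0.25·0.0958308 = 0.0518893.
P(I | observation) = 0.0278368 / 0.0518893 = 0.536465.

0.536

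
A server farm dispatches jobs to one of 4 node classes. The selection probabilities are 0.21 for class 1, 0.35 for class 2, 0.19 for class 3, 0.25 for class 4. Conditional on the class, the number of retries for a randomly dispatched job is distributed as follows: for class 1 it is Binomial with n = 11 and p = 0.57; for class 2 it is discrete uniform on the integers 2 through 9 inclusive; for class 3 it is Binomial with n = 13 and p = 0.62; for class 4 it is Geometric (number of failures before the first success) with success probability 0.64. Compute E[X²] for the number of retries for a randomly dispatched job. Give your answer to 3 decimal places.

For each component E[X²] = Var + (mean)², giving 1: 42.009; 2: 35.5; 3: 68.0264; 4: 1.19531.
Overall E[X²] = 0.21·42.009 + 0.35·35.5 + 0.19·68.0264 + 0.25·1.19531 = 34.4707.

34.471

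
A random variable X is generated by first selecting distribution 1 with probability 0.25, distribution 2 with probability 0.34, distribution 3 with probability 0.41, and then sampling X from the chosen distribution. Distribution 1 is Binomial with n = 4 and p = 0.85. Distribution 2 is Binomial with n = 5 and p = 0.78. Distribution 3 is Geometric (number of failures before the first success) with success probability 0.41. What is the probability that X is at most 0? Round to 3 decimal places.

Conditional on each component, P(X ≤ 0): 1: 0.00050625; 2: 0.000515363; 3: 0.41.
By total probability, P(X ≤ 0) = 0.25·0.00050625 + 0.34·0.000515363 + 0.41·0.41 = 0.168402.

0.168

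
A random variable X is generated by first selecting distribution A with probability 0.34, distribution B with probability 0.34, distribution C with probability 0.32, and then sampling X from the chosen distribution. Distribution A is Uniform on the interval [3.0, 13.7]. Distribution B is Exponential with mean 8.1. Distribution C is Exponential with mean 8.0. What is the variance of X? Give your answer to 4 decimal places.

Per component, A: μ=8.35, E[X²]=79.2633; B: μ=8.1, E[X²]=131.22; C: μ=8, E[X²]=128.
E[X] = 0.34·8.35 + 0.34·8.1 + 0.32·8 = 8.153.
E[X²] = 0.34·79.2633 + 0.34·131.22 + 0.32·128 = 112.524.
Var(X) = E[X²] − (E[X])² = 112.524 − 66.4714 = 46.0529.

46.0529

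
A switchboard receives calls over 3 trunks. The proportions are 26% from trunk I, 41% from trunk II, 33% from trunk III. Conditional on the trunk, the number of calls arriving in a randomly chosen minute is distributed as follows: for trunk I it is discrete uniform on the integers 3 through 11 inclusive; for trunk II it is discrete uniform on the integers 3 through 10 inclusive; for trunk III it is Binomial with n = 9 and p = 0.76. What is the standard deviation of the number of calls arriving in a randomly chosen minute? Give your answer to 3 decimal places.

2.115

Per component, I: μ=7, E[X²]=55.6667; II: μ=6.5, E[X²]=47.5; III: μ=6.84, E[X²]=48.4272.
E[X] = 0.26·7 + 0.41·6.5 + 0.33·6.84 = 6.7422.
E[X²] = 0.26·55.6667 + 0.41·47.5 + 0.33·48.4272 = 49.9293.
Var(X) = E[X²] − (E[X])² = 49.9293 − 45.4573 = 4.47205.
SD(X) = √4.47205 = 2.11472.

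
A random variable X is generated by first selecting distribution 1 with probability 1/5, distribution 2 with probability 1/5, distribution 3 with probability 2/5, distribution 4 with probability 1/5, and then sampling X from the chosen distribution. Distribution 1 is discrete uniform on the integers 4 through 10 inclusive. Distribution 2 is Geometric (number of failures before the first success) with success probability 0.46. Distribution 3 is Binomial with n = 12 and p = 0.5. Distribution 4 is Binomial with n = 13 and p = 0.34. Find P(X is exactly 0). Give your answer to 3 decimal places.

Conditional on each component, P(X = 0): 1: 0; 2: 0.46; 3: 0.000244141; 4: 0.00450891.
By total probability, P(X = 0) = 0.2·0 + 0.2·0.46 + 0.4·0.000244141 + 0.2·0.00450891 = 0.0929994.

0.093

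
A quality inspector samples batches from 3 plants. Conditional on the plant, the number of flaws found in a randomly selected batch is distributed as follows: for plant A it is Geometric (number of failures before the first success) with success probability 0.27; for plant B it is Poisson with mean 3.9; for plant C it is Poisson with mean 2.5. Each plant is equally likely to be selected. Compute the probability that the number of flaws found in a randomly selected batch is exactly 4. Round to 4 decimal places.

Conditional on each plant, P(X = 4): A: 0.0766753; B: 0.195119; C: 0.133602.
By total probability, P(X = 4) = 0.333333·0.0766753 + 0.333333·0.195119 + 0.333333·0.133602 = 0.135132.

0.1351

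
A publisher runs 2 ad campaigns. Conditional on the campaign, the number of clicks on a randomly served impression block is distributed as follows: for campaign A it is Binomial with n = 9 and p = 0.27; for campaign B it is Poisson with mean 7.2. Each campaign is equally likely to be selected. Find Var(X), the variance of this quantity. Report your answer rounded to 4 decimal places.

Per component, A: μ=2.43, E[X²]=7.6788; B: μ=7.2, E[X²]=59.04.
E[X] = 0.5·2.43 + 0.5·7.2 = 4.815.
E[X²] = 0.5·7.6788 + 0.5·59.04 = 33.3594.
Var(X) = E[X²] − (E[X])² = 33.3594 − 23.1842 = 10.1752.

10.1752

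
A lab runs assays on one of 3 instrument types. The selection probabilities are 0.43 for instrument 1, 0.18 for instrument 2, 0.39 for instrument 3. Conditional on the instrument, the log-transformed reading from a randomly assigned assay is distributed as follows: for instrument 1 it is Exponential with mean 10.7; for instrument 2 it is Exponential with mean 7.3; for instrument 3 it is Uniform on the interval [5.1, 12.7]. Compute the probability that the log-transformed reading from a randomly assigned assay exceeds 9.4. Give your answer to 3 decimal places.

Conditional on each instrument, P(X > 9.4): 1: 0.415404; 2: 0.275913; 3: 0.434211.
By total probability, P(X > 9.4) = 0.43·0.415404 + 0.18·0.275913 + 0.39·0.434211 = 0.39763.

0.398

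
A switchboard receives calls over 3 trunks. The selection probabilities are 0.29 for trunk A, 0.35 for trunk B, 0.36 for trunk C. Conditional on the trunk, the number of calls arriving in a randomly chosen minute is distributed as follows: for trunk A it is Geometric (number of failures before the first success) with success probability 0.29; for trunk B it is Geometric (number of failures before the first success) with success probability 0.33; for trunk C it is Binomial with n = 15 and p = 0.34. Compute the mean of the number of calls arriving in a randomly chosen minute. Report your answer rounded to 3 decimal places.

3.257

Component means — A: 2.44828; B: 2.0303; C: 5.1.
E[X] = 0.29·2.44828 + 0.35·2.0303 + 0.36·5.1 = 3.25661.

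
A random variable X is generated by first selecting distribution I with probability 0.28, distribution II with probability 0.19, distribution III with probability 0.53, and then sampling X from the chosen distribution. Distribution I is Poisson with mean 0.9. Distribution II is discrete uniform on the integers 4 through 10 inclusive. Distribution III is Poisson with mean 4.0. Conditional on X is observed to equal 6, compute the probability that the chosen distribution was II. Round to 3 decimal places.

0.329

Likelihoods P(X=6 | ·): I: 0.000300094; II: 0.142857; III: 0.104196.
Posterior ∝ prior × likelihood. Numerator for II: 0.19·0.142857 = 0.0271429.
Normalizing constant: 0.28·0.000300094 + 0.19·0.142857 + 0.53·0.104196 = 0.0824506.
P(II | observation) = 0.0271429 / 0.0824506 = 0.329202.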